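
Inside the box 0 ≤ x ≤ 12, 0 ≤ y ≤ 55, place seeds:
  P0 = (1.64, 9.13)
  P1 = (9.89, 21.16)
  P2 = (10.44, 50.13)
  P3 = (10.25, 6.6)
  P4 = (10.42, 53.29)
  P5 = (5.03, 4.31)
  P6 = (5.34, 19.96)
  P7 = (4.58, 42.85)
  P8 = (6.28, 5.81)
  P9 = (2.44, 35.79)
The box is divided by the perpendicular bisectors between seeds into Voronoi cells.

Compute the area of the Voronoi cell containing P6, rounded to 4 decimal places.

Area of P6's cell: 100.6568

1. box [0,12]×[0,55]: [(0, 0) (12, 0) (12, 55) (0, 55)]
2. ⊥bis P6·P0 via (3.49,14.545): [(0, 15.7373) (12, 11.6376) (12, 55) (0, 55)]  |A|=495.7503
3. ⊥bis P6·P1 via (7.615,20.56): [(0, 49.4335) (0, 15.7373) (9.767, 12.4005)]  |A|=164.5546
4. ⊥bis P6·P2 via (7.89,35.045): [(3.6037, 35.7696) (0, 36.3787) (0, 15.7373) (9.767, 12.4005)]  |A|=141.0319
5. ⊥bis P6·P3 via (7.795,13.28): [(9.3812, 13.863) (3.6037, 35.7696) (0, 36.3787) (0, 15.7373) (7.5048, 13.1734)]  |A|=139.5268
6. ⊥bis P6·P4 via (7.88,36.625): [(9.3812, 13.863) (3.6037, 35.7696) (0, 36.3787) (0, 15.7373) (7.5048, 13.1734)]  |A|=139.5268
7. ⊥bis P6·P5 via (5.185,12.135): [(9.3812, 13.863) (3.6037, 35.7696) (0, 36.3787) (0, 15.7373) (7.5048, 13.1734)]  |A|=139.5268
8. ⊥bis P6·P7 via (4.96,31.405): [(9.3812, 13.863) (4.7566, 31.3982) (0, 31.2403) (0, 15.7373) (7.5048, 13.1734)]  |A|=119.7809
9. ⊥bis P6·P8 via (5.81,12.885): [(9.3812, 13.863) (4.7566, 31.3982) (0, 31.2403) (0, 15.7373) (7.5048, 13.1734)]  |A|=119.7809
10. ⊥bis P6·P9 via (3.89,27.875): [(9.3812, 13.863) (5.603, 28.1888) (0, 27.1624) (0, 15.7373) (7.5048, 13.1734)]  |A|=100.6568
11. canonical 5-gon: [(9.3812, 13.863) (5.603, 28.1888) (0, 27.1624) (0, 15.7373) (7.5048, 13.1734)]
12. shoelace: 100.6568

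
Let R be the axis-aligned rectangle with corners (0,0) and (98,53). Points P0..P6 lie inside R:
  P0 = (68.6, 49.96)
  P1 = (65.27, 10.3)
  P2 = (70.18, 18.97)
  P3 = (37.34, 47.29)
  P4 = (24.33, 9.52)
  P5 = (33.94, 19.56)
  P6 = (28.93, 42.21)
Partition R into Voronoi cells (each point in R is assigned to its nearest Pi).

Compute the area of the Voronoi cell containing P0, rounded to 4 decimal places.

1. box [0,98]×[0,53]: [(0, 0) (98, 0) (98, 53) (0, 53)]
2. ⊥bis P0·P1 via (66.935,30.13): [(0, 35.7501) (98, 27.5217) (98, 53) (0, 53)]  |A|=2093.6829
3. ⊥bis P0·P2 via (69.39,34.465): [(0, 35.7501) (35.739, 32.7493) (98, 35.9237) (98, 53) (0, 53)]  |A|=1832.1248
4. ⊥bis P0·P3 via (52.97,48.625): [(54.2454, 33.6929) (98, 35.9237) (98, 53) (52.5963, 53)]  |A|=811.8918
5. ⊥bis P0·P4 via (46.465,29.74): [(54.2454, 33.6929) (98, 35.9237) (98, 53) (52.5963, 53)]  |A|=811.8918
6. ⊥bis P0·P5 via (51.27,34.76): [(54.2454, 33.6929) (98, 35.9237) (98, 53) (52.5963, 53)]  |A|=811.8918
7. ⊥bis P0·P6 via (48.765,46.085): [(54.2454, 33.6929) (98, 35.9237) (98, 53) (52.5963, 53)]  |A|=811.8918
8. canonical 4-gon: [(54.2454, 33.6929) (98, 35.9237) (98, 53) (52.5963, 53)]
9. shoelace: 811.8918

Area of P0's cell: 811.8918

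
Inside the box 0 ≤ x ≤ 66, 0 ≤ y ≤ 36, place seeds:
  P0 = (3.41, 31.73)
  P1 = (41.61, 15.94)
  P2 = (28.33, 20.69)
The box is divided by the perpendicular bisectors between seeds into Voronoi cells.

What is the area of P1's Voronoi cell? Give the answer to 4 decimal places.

Area of P1's cell: 1121.1361

1. box [0,66]×[0,36]: [(0, 0) (66, 0) (66, 36) (0, 36)]
2. ⊥bis P1·P0 via (22.51,23.835): [(12.6578, 0) (66, 0) (66, 36) (27.5384, 36)]  |A|=1652.4685
3. ⊥bis P1·P2 via (34.97,18.315): [(28.4191, 0) (66, 0) (66, 36) (41.2956, 36)]  |A|=1121.1361
4. canonical 4-gon: [(28.4191, 0) (66, 0) (66, 36) (41.2956, 36)]
5. shoelace: 1121.1361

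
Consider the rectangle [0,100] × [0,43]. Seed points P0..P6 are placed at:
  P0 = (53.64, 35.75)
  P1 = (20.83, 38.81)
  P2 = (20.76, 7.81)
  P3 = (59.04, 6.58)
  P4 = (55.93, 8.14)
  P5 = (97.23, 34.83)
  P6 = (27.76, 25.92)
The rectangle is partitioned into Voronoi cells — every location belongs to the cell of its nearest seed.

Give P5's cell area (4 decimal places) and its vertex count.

1. box [0,100]×[0,43]: [(0, 0) (100, 0) (100, 43) (0, 43)]
2. ⊥bis P5·P0 via (75.435,35.29): [(74.6902, 0) (100, 0) (100, 43) (75.5977, 43)]  |A|=1068.8101
3. ⊥bis P5·P1 via (59.03,36.82): [(74.6902, 0) (100, 0) (100, 43) (75.5977, 43)]  |A|=1068.8101
4. ⊥bis P5·P2 via (58.995,21.32): [(74.6902, 0) (100, 0) (100, 43) (75.5977, 43)]  |A|=1068.8101
5. ⊥bis P5·P3 via (78.135,20.705): [(75.2106, 24.6584) (93.451, 0) (100, 0) (100, 43) (75.5977, 43)]  |A|=837.5051
6. ⊥bis P5·P4 via (76.58,21.485): [(75.2106, 24.6584) (93.451, 0) (100, 0) (100, 43) (75.5977, 43)]  |A|=837.5051
7. ⊥bis P5·P6 via (62.495,30.375): [(75.2106, 24.6584) (93.451, 0) (100, 0) (100, 43) (75.5977, 43)]  |A|=837.5051
8. canonical 5-gon: [(75.2106, 24.6584) (93.451, 0) (100, 0) (100, 43) (75.5977, 43)]
9. shoelace: 837.5051

Area of P5's cell: 837.5051 (5 vertices)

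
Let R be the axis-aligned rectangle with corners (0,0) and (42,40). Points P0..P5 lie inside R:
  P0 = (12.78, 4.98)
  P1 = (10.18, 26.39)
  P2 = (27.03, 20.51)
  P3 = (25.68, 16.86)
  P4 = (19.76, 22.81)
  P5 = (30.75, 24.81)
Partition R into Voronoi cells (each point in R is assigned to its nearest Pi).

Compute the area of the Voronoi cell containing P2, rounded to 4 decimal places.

Area of P2's cell: 55.2259

1. box [0,42]×[0,40]: [(0, 0) (42, 0) (42, 40) (0, 40)]
2. ⊥bis P2·P0 via (19.905,12.745): [(0, 31.0094) (33.7948, 0) (42, 0) (42, 40) (0, 40)]  |A|=1156.0214
3. ⊥bis P2·P1 via (18.605,23.45): [(16.0907, 16.2449) (33.7948, 0) (42, 0) (42, 40) (24.3803, 40)]  |A|=794.1108
4. ⊥bis P2·P3 via (26.355,18.685): [(18.0182, 21.7685) (42, 12.8985) (42, 40) (24.3803, 40)]  |A|=485.5883
5. ⊥bis P2·P4 via (23.395,21.66): [(22.8625, 19.9768) (42, 12.8985) (42, 40) (29.1972, 40)]  |A|=387.5047
6. ⊥bis P2·P5 via (28.89,22.66): [(24.8242, 26.1774) (22.8625, 19.9768) (38.8094, 14.0786)]  |A|=55.2259
7. canonical 3-gon: [(24.8242, 26.1774) (22.8625, 19.9768) (38.8094, 14.0786)]
8. shoelace: 55.2259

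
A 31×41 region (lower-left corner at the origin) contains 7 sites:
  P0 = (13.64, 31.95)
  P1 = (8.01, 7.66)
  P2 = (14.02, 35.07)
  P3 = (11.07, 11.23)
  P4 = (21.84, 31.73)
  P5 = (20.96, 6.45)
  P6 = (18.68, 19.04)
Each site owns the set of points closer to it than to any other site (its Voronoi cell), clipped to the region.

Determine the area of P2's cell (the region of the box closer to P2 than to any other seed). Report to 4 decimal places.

1. box [0,31]×[0,41]: [(0, 0) (31, 0) (31, 41) (0, 41)]
2. ⊥bis P2·P0 via (13.83,33.51): [(0, 35.1944) (31, 31.4188) (31, 41) (0, 41)]  |A|=238.4953
3. ⊥bis P2·P1 via (11.015,21.365): [(0, 35.1944) (31, 31.4188) (31, 41) (0, 41)]  |A|=238.4953
4. ⊥bis P2·P3 via (12.545,23.15): [(0, 35.1944) (31, 31.4188) (31, 41) (0, 41)]  |A|=238.4953
5. ⊥bis P2·P4 via (17.93,33.4): [(0, 35.1944) (17.7719, 33.0299) (21.176, 41) (0, 41)]  |A|=135.9758
6. ⊥bis P2·P5 via (17.49,20.76): [(0, 35.1944) (17.7719, 33.0299) (21.176, 41) (0, 41)]  |A|=135.9758
7. ⊥bis P2·P6 via (16.35,27.055): [(0, 35.1944) (17.7719, 33.0299) (21.176, 41) (0, 41)]  |A|=135.9758
8. canonical 4-gon: [(0, 35.1944) (17.7719, 33.0299) (21.176, 41) (0, 41)]
9. shoelace: 135.9758

Area of P2's cell: 135.9758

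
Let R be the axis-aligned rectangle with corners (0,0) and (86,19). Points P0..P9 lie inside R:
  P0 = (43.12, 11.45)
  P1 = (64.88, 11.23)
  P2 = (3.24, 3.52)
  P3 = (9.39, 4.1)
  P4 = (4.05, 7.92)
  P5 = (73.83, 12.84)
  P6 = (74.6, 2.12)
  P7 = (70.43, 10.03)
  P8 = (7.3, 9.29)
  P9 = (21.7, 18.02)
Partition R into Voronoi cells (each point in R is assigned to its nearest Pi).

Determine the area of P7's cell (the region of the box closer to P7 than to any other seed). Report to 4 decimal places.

1. box [0,86]×[0,19]: [(0, 0) (86, 0) (86, 19) (0, 19)]
2. ⊥bis P7·P0 via (56.775,10.74): [(56.2166, 0) (86, 0) (86, 19) (57.2045, 19)]  |A|=556.5
3. ⊥bis P7·P1 via (67.655,10.63): [(65.3566, 0) (86, 0) (86, 19) (69.4647, 19)]  |A|=353.1972
4. ⊥bis P7·P2 via (36.835,6.775): [(65.3566, 0) (86, 0) (86, 19) (69.4647, 19)]  |A|=353.1972
5. ⊥bis P7·P3 via (39.91,7.065): [(65.3566, 0) (86, 0) (86, 19) (69.4647, 19)]  |A|=353.1972
6. ⊥bis P7·P4 via (37.24,8.975): [(65.3566, 0) (86, 0) (86, 19) (69.4647, 19)]  |A|=353.1972
7. ⊥bis P7·P5 via (72.13,11.435): [(68.7209, 15.5599) (65.3566, 0) (81.5807, 0)]  |A|=126.2222
8. ⊥bis P7·P6 via (72.515,6.075): [(75.3324, 7.5603) (68.7209, 15.5599) (65.9182, 2.5973)]  |A|=54.061
9. ⊥bis P7·P8 via (38.865,9.66): [(75.3324, 7.5603) (68.7209, 15.5599) (65.9182, 2.5973)]  |A|=54.061
10. ⊥bis P7·P9 via (46.065,14.025): [(75.3324, 7.5603) (68.7209, 15.5599) (65.9182, 2.5973)]  |A|=54.061
11. canonical 3-gon: [(75.3324, 7.5603) (68.7209, 15.5599) (65.9182, 2.5973)]
12. shoelace: 54.061

Area of P7's cell: 54.0610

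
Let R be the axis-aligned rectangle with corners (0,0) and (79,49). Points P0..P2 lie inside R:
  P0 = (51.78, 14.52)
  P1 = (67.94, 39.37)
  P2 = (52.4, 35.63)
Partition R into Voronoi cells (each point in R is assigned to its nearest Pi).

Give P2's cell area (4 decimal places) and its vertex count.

1. box [0,79]×[0,49]: [(0, 0) (79, 0) (79, 49) (0, 49)]
2. ⊥bis P2·P0 via (52.09,25.075): [(0, 26.6049) (79, 24.2847) (79, 49) (0, 49)]  |A|=1860.8633
3. ⊥bis P2·P1 via (60.17,37.5): [(0, 26.6049) (63.2391, 24.7476) (57.4023, 49) (0, 49)]  |A|=1404.197
4. canonical 4-gon: [(0, 26.6049) (63.2391, 24.7476) (57.4023, 49) (0, 49)]
5. shoelace: 1404.197

Area of P2's cell: 1404.1970 (4 vertices)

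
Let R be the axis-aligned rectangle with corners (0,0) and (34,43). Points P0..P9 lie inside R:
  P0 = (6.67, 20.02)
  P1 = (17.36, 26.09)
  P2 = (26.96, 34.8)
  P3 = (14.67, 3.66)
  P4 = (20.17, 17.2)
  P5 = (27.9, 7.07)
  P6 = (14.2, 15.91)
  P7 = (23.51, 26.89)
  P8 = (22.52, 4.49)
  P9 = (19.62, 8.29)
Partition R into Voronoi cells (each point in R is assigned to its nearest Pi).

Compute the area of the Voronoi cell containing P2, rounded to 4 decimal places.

Area of P2's cell: 227.8384

1. box [0,34]×[0,43]: [(0, 0) (34, 0) (34, 43) (0, 43)]
2. ⊥bis P2·P0 via (16.815,27.41): [(34, 3.8184) (34, 43) (5.4587, 43)]  |A|=559.1476
3. ⊥bis P2·P1 via (22.16,30.445): [(34, 17.3952) (34, 43) (10.769, 43)]  |A|=297.4135
4. ⊥bis P2·P3 via (20.815,19.23): [(34, 17.3952) (34, 43) (10.769, 43)]  |A|=297.4135
5. ⊥bis P2·P4 via (23.565,26): [(27.6081, 24.4402) (34, 21.9742) (34, 43) (10.769, 43)]  |A|=282.7791
6. ⊥bis P2·P5 via (27.43,20.935): [(27.6081, 24.4402) (34, 21.9742) (34, 43) (10.769, 43)]  |A|=282.7791
7. ⊥bis P2·P6 via (20.58,25.355): [(27.6081, 24.4402) (34, 21.9742) (34, 43) (10.769, 43)]  |A|=282.7791
8. ⊥bis P2·P7 via (25.235,30.845): [(19.5457, 33.3264) (34, 27.0221) (34, 43) (10.769, 43)]  |A|=227.8384
9. ⊥bis P2·P8 via (24.74,19.645): [(19.5457, 33.3264) (34, 27.0221) (34, 43) (10.769, 43)]  |A|=227.8384
10. ⊥bis P2·P9 via (23.29,21.545): [(19.5457, 33.3264) (34, 27.0221) (34, 43) (10.769, 43)]  |A|=227.8384
11. canonical 4-gon: [(19.5457, 33.3264) (34, 27.0221) (34, 43) (10.769, 43)]
12. shoelace: 227.8384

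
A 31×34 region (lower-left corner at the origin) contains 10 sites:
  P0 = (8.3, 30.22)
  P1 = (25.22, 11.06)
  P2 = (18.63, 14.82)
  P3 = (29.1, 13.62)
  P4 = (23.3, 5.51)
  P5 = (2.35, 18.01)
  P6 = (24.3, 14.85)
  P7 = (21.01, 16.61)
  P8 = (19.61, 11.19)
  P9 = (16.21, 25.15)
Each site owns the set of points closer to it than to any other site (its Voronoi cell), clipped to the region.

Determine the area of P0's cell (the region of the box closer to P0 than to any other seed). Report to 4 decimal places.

1. box [0,31]×[0,34]: [(0, 0) (31, 0) (31, 34) (0, 34)]
2. ⊥bis P0·P1 via (16.76,20.64): [(0, 5.8394) (31, 33.2152) (31, 34) (0, 34)]  |A|=448.6535
3. ⊥bis P0·P2 via (13.465,22.52): [(0, 13.488) (30.5794, 34) (0, 34)]  |A|=313.6232
4. ⊥bis P0·P3 via (18.7,21.92): [(0, 13.488) (25.7617, 30.7683) (28.3408, 34) (0, 34)]  |A|=310.0059
5. ⊥bis P0·P4 via (15.8,17.865): [(0, 13.488) (25.7617, 30.7683) (28.3408, 34) (0, 34)]  |A|=310.0059
6. ⊥bis P0·P5 via (5.325,24.115): [(0, 26.7099) (11.4171, 21.1463) (25.7617, 30.7683) (28.3408, 34) (0, 34)]  |A|=234.528
7. ⊥bis P0·P6 via (16.3,22.535): [(0, 26.7099) (11.4171, 21.1463) (21.3962, 27.8401) (27.3136, 34) (0, 34)]  |A|=228.0865
8. ⊥bis P0·P7 via (14.655,23.415): [(0, 26.7099) (11.4171, 21.1463) (14.2872, 23.0715) (25.9895, 34) (0, 34)]  |A|=213.0649
9. ⊥bis P0·P8 via (13.955,20.705): [(0, 26.7099) (11.4171, 21.1463) (14.2872, 23.0715) (25.9895, 34) (0, 34)]  |A|=213.0649
10. ⊥bis P0·P9 via (12.255,27.685): [(0, 26.7099) (8.862, 22.3914) (16.3027, 34) (0, 34)]  |A|=126.9281
11. canonical 4-gon: [(0, 26.7099) (8.862, 22.3914) (16.3027, 34) (0, 34)]
12. shoelace: 126.9281

Area of P0's cell: 126.9281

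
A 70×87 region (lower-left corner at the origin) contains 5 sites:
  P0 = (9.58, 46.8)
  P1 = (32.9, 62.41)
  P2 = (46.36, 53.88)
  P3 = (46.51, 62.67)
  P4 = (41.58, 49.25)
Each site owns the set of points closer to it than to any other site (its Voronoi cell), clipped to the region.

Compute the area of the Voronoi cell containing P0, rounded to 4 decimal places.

1. box [0,70]×[0,87]: [(0, 0) (70, 0) (70, 87) (0, 87)]
2. ⊥bis P0·P1 via (21.24,54.605): [(0, 86.3357) (0, 0) (57.7916, 0)]  |A|=2494.7415
3. ⊥bis P0·P2 via (27.97,50.34): [(29.5342, 42.2142) (0, 86.3357) (0, 0) (37.6602, 0)]  |A|=2069.8263
4. ⊥bis P0·P3 via (28.045,54.735): [(29.5342, 42.2142) (0, 86.3357) (0, 0) (37.6602, 0)]  |A|=2069.8263
5. ⊥bis P0·P4 via (25.58,48.025): [(25.5717, 48.1339) (0, 86.3357) (0, 0) (29.2569, 0)]  |A|=1807.9984
6. canonical 4-gon: [(25.5717, 48.1339) (0, 86.3357) (0, 0) (29.2569, 0)]
7. shoelace: 1807.9984

Area of P0's cell: 1807.9984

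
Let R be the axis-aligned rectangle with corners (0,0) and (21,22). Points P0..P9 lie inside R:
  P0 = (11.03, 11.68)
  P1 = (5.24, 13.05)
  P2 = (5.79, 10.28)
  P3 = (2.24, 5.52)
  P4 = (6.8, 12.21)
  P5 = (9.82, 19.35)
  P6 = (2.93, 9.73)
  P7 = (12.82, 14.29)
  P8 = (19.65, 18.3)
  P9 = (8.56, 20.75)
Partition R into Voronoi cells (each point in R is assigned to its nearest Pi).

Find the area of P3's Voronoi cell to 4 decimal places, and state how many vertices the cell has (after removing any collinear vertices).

Area of P3's cell: 69.6547 (5 vertices)

1. box [0,21]×[0,22]: [(0, 0) (21, 0) (21, 22) (0, 22)]
2. ⊥bis P3·P0 via (6.635,8.6): [(0, 18.0678) (0, 0) (12.6618, 0)]  |A|=114.3859
3. ⊥bis P3·P1 via (3.74,9.285): [(7.0904, 7.9502) (0, 10.775) (0, 0) (12.6618, 0)]  |A|=88.5316
4. ⊥bis P3·P2 via (4.015,7.9): [(10.5313, 3.0401) (0.3435, 10.6382) (0, 10.775) (0, 0) (12.6618, 0)]  |A|=76.5925
5. ⊥bis P3·P4 via (4.52,8.865): [(10.5313, 3.0401) (0.3435, 10.6382) (0, 10.775) (0, 0) (12.6618, 0)]  |A|=76.5925
6. ⊥bis P3·P5 via (6.03,12.435): [(10.5313, 3.0401) (0.3435, 10.6382) (0, 10.775) (0, 0) (12.6618, 0)]  |A|=76.5925
7. ⊥bis P3·P6 via (2.585,7.625): [(10.5313, 3.0401) (4.8904, 7.2472) (0, 8.0487) (0, 0) (12.6618, 0)]  |A|=69.6547
8. ⊥bis P3·P7 via (7.53,9.905): [(10.5313, 3.0401) (4.8904, 7.2472) (0, 8.0487) (0, 0) (12.6618, 0)]  |A|=69.6547
9. ⊥bis P3·P8 via (10.945,11.91): [(10.5313, 3.0401) (4.8904, 7.2472) (0, 8.0487) (0, 0) (12.6618, 0)]  |A|=69.6547
10. ⊥bis P3·P9 via (5.4,13.135): [(10.5313, 3.0401) (4.8904, 7.2472) (0, 8.0487) (0, 0) (12.6618, 0)]  |A|=69.6547
11. canonical 5-gon: [(10.5313, 3.0401) (4.8904, 7.2472) (0, 8.0487) (0, 0) (12.6618, 0)]
12. shoelace: 69.6547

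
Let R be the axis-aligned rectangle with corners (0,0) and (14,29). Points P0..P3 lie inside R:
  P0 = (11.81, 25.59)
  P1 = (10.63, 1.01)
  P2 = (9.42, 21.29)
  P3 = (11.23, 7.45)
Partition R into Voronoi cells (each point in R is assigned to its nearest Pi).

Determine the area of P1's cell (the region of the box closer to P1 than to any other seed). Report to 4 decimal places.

1. box [0,14]×[0,29]: [(0, 0) (14, 0) (14, 29) (0, 29)]
2. ⊥bis P1·P0 via (11.22,13.3): [(0, 13.8386) (0, 0) (14, 0) (14, 13.1665)]  |A|=189.0362
3. ⊥bis P1·P2 via (10.025,11.15): [(0, 10.5519) (0, 0) (14, 0) (14, 11.3872)]  |A|=153.5732
4. ⊥bis P1·P3 via (10.93,4.23): [(0, 5.2483) (0, 0) (14, 0) (14, 3.944)]  |A|=64.3461
5. canonical 4-gon: [(0, 5.2483) (0, 0) (14, 0) (14, 3.944)]
6. shoelace: 64.3461

Area of P1's cell: 64.3461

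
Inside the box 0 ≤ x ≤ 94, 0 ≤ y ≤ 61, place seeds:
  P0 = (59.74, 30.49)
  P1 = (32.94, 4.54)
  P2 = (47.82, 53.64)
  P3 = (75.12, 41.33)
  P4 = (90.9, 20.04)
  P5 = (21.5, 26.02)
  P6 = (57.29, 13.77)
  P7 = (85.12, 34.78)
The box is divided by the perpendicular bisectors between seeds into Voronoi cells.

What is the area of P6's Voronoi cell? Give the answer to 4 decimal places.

1. box [0,94]×[0,61]: [(0, 0) (94, 0) (94, 61) (0, 61)]
2. ⊥bis P6·P0 via (58.515,22.13): [(0, 30.7043) (0, 0) (94, 0) (94, 16.9303)]  |A|=2238.8267
3. ⊥bis P6·P1 via (45.115,9.155): [(39.1195, 24.972) (48.5853, 0) (94, 0) (94, 16.9303)]  |A|=1031.6229
4. ⊥bis P6·P2 via (52.555,33.705): [(39.1195, 24.972) (48.5853, 0) (94, 0) (94, 16.9303)]  |A|=1031.6229
5. ⊥bis P6·P3 via (66.205,27.55): [(79.2876, 19.0862) (39.1195, 24.972) (48.5853, 0) (94, 0) (94, 9.568)]  |A|=977.4639
6. ⊥bis P6·P4 via (74.095,16.905): [(73.5307, 19.9297) (39.1195, 24.972) (48.5853, 0) (77.2487, 0)]  |A|=691.4221
7. ⊥bis P6·P5 via (39.395,19.895): [(73.5307, 19.9297) (41.0366, 24.6911) (40.1774, 22.181) (48.5853, 0) (77.2487, 0)]  |A|=688.8953
8. ⊥bis P6·P7 via (71.205,24.275): [(73.5307, 19.9297) (41.0366, 24.6911) (40.1774, 22.181) (48.5853, 0) (77.2487, 0)]  |A|=688.8953
9. canonical 5-gon: [(73.5307, 19.9297) (41.0366, 24.6911) (40.1774, 22.181) (48.5853, 0) (77.2487, 0)]
10. shoelace: 688.8953

Area of P6's cell: 688.8953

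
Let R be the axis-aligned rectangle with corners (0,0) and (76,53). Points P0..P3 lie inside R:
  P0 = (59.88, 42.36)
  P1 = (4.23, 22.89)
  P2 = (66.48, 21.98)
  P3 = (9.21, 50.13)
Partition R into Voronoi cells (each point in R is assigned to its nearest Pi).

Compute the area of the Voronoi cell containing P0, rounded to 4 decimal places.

1. box [0,76]×[0,53]: [(0, 0) (76, 0) (76, 53) (0, 53)]
2. ⊥bis P0·P1 via (32.055,32.625): [(43.4694, 0) (76, 0) (76, 53) (24.9265, 53)]  |A|=2215.51
3. ⊥bis P0·P2 via (63.18,32.17): [(35.3656, 23.1624) (76, 36.3217) (76, 53) (24.9265, 53)]  |A|=1100.811
4. ⊥bis P0·P3 via (34.545,46.245): [(32.3341, 31.8272) (35.3656, 23.1624) (76, 36.3217) (76, 53) (35.5808, 53)]  |A|=988.02
5. canonical 5-gon: [(32.3341, 31.8272) (35.3656, 23.1624) (76, 36.3217) (76, 53) (35.5808, 53)]
6. shoelace: 988.02

Area of P0's cell: 988.0200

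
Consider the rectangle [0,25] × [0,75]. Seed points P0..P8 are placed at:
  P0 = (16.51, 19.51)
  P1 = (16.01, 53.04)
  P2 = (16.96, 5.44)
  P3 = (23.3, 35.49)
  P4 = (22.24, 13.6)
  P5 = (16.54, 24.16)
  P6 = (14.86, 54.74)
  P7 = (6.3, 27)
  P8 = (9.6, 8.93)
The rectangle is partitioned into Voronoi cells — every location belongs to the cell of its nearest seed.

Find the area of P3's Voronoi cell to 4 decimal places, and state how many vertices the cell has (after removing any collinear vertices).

Area of P3's cell: 172.2921 (4 vertices)

1. box [0,25]×[0,75]: [(0, 0) (25, 0) (25, 75) (0, 75)]
2. ⊥bis P3·P0 via (19.905,27.5): [(0, 35.9578) (25, 25.3351) (25, 75) (0, 75)]  |A|=1108.8393
3. ⊥bis P3·P1 via (19.655,44.265): [(0, 36.1006) (0, 35.9578) (25, 25.3351) (25, 46.4852)]  |A|=266.1623
4. ⊥bis P3·P2 via (20.13,20.465): [(0, 36.1006) (0, 35.9578) (25, 25.3351) (25, 46.4852)]  |A|=266.1623
5. ⊥bis P3·P4 via (22.77,24.545): [(0, 36.1006) (0, 35.9578) (25, 25.3351) (25, 46.4852)]  |A|=266.1623
6. ⊥bis P3·P5 via (19.92,29.825): [(5.5429, 38.403) (25, 26.794) (25, 46.4852)]  |A|=191.5669
7. ⊥bis P3·P6 via (19.08,45.115): [(5.5429, 38.403) (25, 26.794) (25, 46.4852)]  |A|=191.5669
8. ⊥bis P3·P7 via (14.8,31.245): [(10.2489, 40.3579) (13.637, 33.5737) (25, 26.794) (25, 46.4852)]  |A|=172.2921
9. ⊥bis P3·P8 via (16.45,22.21): [(10.2489, 40.3579) (13.637, 33.5737) (25, 26.794) (25, 46.4852)]  |A|=172.2921
10. canonical 4-gon: [(10.2489, 40.3579) (13.637, 33.5737) (25, 26.794) (25, 46.4852)]
11. shoelace: 172.2921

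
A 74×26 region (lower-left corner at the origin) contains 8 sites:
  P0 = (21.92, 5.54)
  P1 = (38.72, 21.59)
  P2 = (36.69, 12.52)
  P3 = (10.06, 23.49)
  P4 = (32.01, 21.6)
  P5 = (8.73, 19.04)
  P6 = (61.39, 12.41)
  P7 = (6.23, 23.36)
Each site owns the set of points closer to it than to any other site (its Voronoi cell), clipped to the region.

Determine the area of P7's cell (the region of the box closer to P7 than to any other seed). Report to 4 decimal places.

Area of P7's cell: 55.1012

1. box [0,74]×[0,26]: [(0, 0) (74, 0) (74, 26) (0, 26)]
2. ⊥bis P7·P0 via (14.075,14.45): [(0, 2.0574) (27.193, 26) (0, 26)]  |A|=325.5357
3. ⊥bis P7·P1 via (22.475,22.475): [(0, 2.0574) (22.439, 21.8143) (22.667, 26) (0, 26)]  |A|=316.0635
4. ⊥bis P7·P2 via (21.46,17.94): [(0, 2.0574) (22.439, 21.8143) (22.667, 26) (0, 26)]  |A|=316.0635
5. ⊥bis P7·P3 via (8.145,23.425): [(0, 2.0574) (8.6129, 9.6408) (8.0576, 26) (0, 26)]  |A|=169.0155
6. ⊥bis P7·P4 via (19.12,22.48): [(0, 2.0574) (8.6129, 9.6408) (8.0576, 26) (0, 26)]  |A|=169.0155
7. ⊥bis P7·P5 via (7.48,21.2): [(0, 16.8713) (8.2063, 21.6203) (8.0576, 26) (0, 26)]  |A|=55.1012
8. ⊥bis P7·P6 via (33.81,17.885): [(0, 16.8713) (8.2063, 21.6203) (8.0576, 26) (0, 26)]  |A|=55.1012
9. canonical 4-gon: [(0, 16.8713) (8.2063, 21.6203) (8.0576, 26) (0, 26)]
10. shoelace: 55.1012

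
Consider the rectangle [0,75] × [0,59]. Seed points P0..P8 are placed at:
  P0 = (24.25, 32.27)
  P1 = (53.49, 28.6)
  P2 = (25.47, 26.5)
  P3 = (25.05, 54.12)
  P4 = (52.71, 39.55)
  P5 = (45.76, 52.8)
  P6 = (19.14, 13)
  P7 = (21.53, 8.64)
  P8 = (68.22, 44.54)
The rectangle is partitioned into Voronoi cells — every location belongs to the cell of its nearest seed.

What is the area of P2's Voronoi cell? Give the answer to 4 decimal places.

1. box [0,75]×[0,59]: [(0, 0) (75, 0) (75, 59) (0, 59)]
2. ⊥bis P2·P0 via (24.86,29.385): [(0, 24.1286) (0, 0) (75, 0) (75, 39.9865)]  |A|=2404.3187
3. ⊥bis P2·P1 via (39.48,27.55): [(39.1166, 32.3994) (0, 24.1286) (0, 0) (41.5448, 0)]  |A|=1144.9272
4. ⊥bis P2·P3 via (25.26,40.31): [(39.1166, 32.3994) (0, 24.1286) (0, 0) (41.5448, 0)]  |A|=1144.9272
5. ⊥bis P2·P4 via (39.09,33.025): [(39.1166, 32.3994) (0, 24.1286) (0, 0) (41.5448, 0)]  |A|=1144.9272
6. ⊥bis P2·P5 via (35.615,39.65): [(39.1166, 32.3994) (0, 24.1286) (0, 0) (41.5448, 0)]  |A|=1144.9272
7. ⊥bis P2·P6 via (22.305,19.75): [(40.7114, 11.1194) (39.1166, 32.3994) (8.9368, 26.0182)]  |A|=326.2007
8. ⊥bis P2·P7 via (23.5,17.57): [(30.0235, 16.1309) (40.5092, 13.8177) (39.1166, 32.3994) (8.9368, 26.0182)]  |A|=312.288
9. ⊥bis P2·P8 via (46.845,35.52): [(30.0235, 16.1309) (40.5092, 13.8177) (39.1166, 32.3994) (8.9368, 26.0182)]  |A|=312.288
10. canonical 4-gon: [(30.0235, 16.1309) (40.5092, 13.8177) (39.1166, 32.3994) (8.9368, 26.0182)]
11. shoelace: 312.288

Area of P2's cell: 312.2880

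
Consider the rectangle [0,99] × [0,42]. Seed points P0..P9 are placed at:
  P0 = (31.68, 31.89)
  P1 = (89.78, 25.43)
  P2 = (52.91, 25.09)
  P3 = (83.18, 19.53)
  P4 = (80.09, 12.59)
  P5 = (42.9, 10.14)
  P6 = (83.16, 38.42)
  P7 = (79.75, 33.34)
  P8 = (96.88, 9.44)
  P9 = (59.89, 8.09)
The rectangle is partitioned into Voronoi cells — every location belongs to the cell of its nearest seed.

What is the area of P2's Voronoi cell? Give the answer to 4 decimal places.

Area of P2's cell: 541.0939

1. box [0,99]×[0,42]: [(0, 0) (99, 0) (99, 42) (0, 42)]
2. ⊥bis P2·P0 via (42.295,28.49): [(33.1696, 0) (99, 0) (99, 42) (46.6223, 42)]  |A|=2482.3704
3. ⊥bis P2·P1 via (71.345,25.26): [(33.1696, 0) (71.5779, 0) (71.1906, 42) (46.6223, 42)]  |A|=1322.5104
4. ⊥bis P2·P3 via (68.045,22.31): [(33.1696, 0) (63.9471, 0) (71.2131, 39.5582) (71.1906, 42) (46.6223, 42)]  |A|=1171.5793
5. ⊥bis P2·P4 via (66.5,18.84): [(33.1696, 0) (57.8355, 0) (68.0112, 22.1259) (71.2131, 39.5582) (71.1906, 42) (46.6223, 42)]  |A|=1103.9673
6. ⊥bis P2·P5 via (47.905,17.615): [(40.4175, 22.6284) (61.6914, 8.3841) (68.0112, 22.1259) (71.2131, 39.5582) (71.1906, 42) (46.6223, 42)]  |A|=708.2495
7. ⊥bis P2·P6 via (68.035,31.755): [(40.4175, 22.6284) (61.6914, 8.3841) (68.0112, 22.1259) (69.2665, 28.9603) (63.5204, 42) (46.6223, 42)]  |A|=655.7448
8. ⊥bis P2·P7 via (66.33,29.215): [(40.4175, 22.6284) (61.6914, 8.3841) (68.0112, 22.1259) (68.1974, 23.1397) (62.4002, 42) (46.6223, 42)]  |A|=621.4875
9. ⊥bis P2·P8 via (74.895,17.265): [(40.4175, 22.6284) (61.6914, 8.3841) (68.0112, 22.1259) (68.1974, 23.1397) (62.4002, 42) (46.6223, 42)]  |A|=621.4875
10. ⊥bis P2·P9 via (56.4,16.59): [(40.4175, 22.6284) (52.0831, 14.8175) (67.5755, 21.1785) (68.0112, 22.1259) (68.1974, 23.1397) (62.4002, 42) (46.6223, 42)]  |A|=541.0939
11. canonical 7-gon: [(40.4175, 22.6284) (52.0831, 14.8175) (67.5755, 21.1785) (68.0112, 22.1259) (68.1974, 23.1397) (62.4002, 42) (46.6223, 42)]
12. shoelace: 541.0939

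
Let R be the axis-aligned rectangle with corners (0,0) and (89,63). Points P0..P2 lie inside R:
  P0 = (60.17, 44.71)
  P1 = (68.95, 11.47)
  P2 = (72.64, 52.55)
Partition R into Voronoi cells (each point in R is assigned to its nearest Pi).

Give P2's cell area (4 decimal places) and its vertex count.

1. box [0,89]×[0,63]: [(0, 0) (89, 0) (89, 63) (0, 63)]
2. ⊥bis P2·P0 via (66.405,48.63): [(89, 12.6913) (89, 63) (57.3705, 63)]  |A|=795.6212
3. ⊥bis P2·P1 via (70.795,32.01): [(77.2168, 31.4332) (89, 30.3747) (89, 63) (57.3705, 63)]  |A|=691.4373
4. canonical 4-gon: [(77.2168, 31.4332) (89, 30.3747) (89, 63) (57.3705, 63)]
5. shoelace: 691.4373

Area of P2's cell: 691.4373 (4 vertices)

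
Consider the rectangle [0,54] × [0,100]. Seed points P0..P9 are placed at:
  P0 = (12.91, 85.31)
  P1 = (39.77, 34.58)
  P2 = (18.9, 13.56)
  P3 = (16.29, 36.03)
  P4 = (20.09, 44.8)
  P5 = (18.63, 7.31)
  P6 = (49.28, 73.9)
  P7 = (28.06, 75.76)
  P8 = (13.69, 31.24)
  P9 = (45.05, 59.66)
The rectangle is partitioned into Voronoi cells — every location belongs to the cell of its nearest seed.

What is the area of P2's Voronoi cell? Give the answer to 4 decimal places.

1. box [0,54]×[0,100]: [(0, 0) (54, 0) (54, 100) (0, 100)]
2. ⊥bis P2·P0 via (15.905,49.435): [(0, 48.1072) (0, 0) (54, 0) (54, 52.6153)]  |A|=2719.508
3. ⊥bis P2·P1 via (29.335,24.07): [(4.7275, 48.5019) (0, 48.1072) (0, 0) (53.578, 0)]  |A|=1413.0306
4. ⊥bis P2·P3 via (17.595,24.795): [(27.4517, 25.9399) (0, 22.7513) (0, 0) (53.578, 0)]  |A|=1007.1838
5. ⊥bis P2·P4 via (19.495,29.18): [(27.4517, 25.9399) (0, 22.7513) (0, 0) (53.578, 0)]  |A|=1007.1838
6. ⊥bis P2·P5 via (18.765,10.435): [(44.1735, 9.3374) (27.4517, 25.9399) (0, 22.7513) (0, 11.2456)]  |A|=508.6655
7. ⊥bis P2·P6 via (34.09,43.73): [(44.1735, 9.3374) (27.4517, 25.9399) (0, 22.7513) (0, 11.2456)]  |A|=508.6655
8. ⊥bis P2·P7 via (23.48,44.66): [(44.1735, 9.3374) (27.4517, 25.9399) (0, 22.7513) (0, 11.2456)]  |A|=508.6655
9. ⊥bis P2·P8 via (16.295,22.4): [(44.1735, 9.3374) (27.6476, 25.7454) (0, 17.5981) (0, 11.2456)]  |A|=434.4481
10. ⊥bis P2·P9 via (31.975,36.61): [(44.1735, 9.3374) (27.6476, 25.7454) (0, 17.5981) (0, 11.2456)]  |A|=434.4481
11. canonical 4-gon: [(44.1735, 9.3374) (27.6476, 25.7454) (0, 17.5981) (0, 11.2456)]
12. shoelace: 434.4481

Area of P2's cell: 434.4481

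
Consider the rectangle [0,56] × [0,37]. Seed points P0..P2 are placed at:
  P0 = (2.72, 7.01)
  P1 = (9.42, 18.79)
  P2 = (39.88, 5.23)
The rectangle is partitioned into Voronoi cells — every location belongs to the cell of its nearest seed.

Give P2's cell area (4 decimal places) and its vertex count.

Area of P2's cell: 1049.3986 (5 vertices)

1. box [0,56]×[0,37]: [(0, 0) (56, 0) (56, 37) (0, 37)]
2. ⊥bis P2·P0 via (21.3,6.12): [(21.0068, 0) (56, 0) (56, 37) (22.7792, 37)]  |A|=1261.9585
3. ⊥bis P2·P1 via (24.65,12.01): [(21.2122, 4.2877) (21.0068, 0) (56, 0) (56, 37) (35.7749, 37)]  |A|=1049.3986
4. canonical 5-gon: [(21.2122, 4.2877) (21.0068, 0) (56, 0) (56, 37) (35.7749, 37)]
5. shoelace: 1049.3986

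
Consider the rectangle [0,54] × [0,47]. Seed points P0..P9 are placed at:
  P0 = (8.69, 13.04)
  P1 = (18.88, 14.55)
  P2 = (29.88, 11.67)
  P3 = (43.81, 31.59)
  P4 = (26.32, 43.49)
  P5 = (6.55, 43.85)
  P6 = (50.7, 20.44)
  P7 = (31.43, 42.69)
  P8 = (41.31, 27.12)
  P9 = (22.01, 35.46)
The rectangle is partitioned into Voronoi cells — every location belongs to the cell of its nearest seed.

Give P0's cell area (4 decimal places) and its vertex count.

Area of P0's cell: 384.7085 (5 vertices)

1. box [0,54]×[0,47]: [(0, 0) (54, 0) (54, 47) (0, 47)]
2. ⊥bis P0·P1 via (13.785,13.795): [(0, 0) (15.8292, 0) (8.8645, 47) (0, 47)]  |A|=580.3029
3. ⊥bis P0·P2 via (19.285,12.355): [(0, 0) (15.8292, 0) (8.8645, 47) (0, 47)]  |A|=580.3029
4. ⊥bis P0·P3 via (26.25,22.315): [(0, 0) (15.8292, 0) (8.8645, 47) (0, 47)]  |A|=580.3029
5. ⊥bis P0·P4 via (17.505,28.265): [(0, 38.4001) (0, 0) (15.8292, 0) (11.0904, 31.9789)]  |A|=466.0371
6. ⊥bis P0·P5 via (7.62,28.445): [(0, 27.9157) (0, 0) (15.8292, 0) (11.5734, 28.7196)]  |A|=388.8442
7. ⊥bis P0·P6 via (29.695,16.74): [(0, 27.9157) (0, 0) (15.8292, 0) (11.5734, 28.7196)]  |A|=388.8442
8. ⊥bis P0·P7 via (20.06,27.865): [(0, 27.9157) (0, 0) (15.8292, 0) (11.5734, 28.7196)]  |A|=388.8442
9. ⊥bis P0·P8 via (25,20.08): [(0, 27.9157) (0, 0) (15.8292, 0) (11.5734, 28.7196)]  |A|=388.8442
10. ⊥bis P0·P9 via (15.35,24.25): [(8.219, 28.4866) (0, 27.9157) (0, 0) (15.8292, 0) (11.9351, 26.2788)]  |A|=384.7085
11. canonical 5-gon: [(8.219, 28.4866) (0, 27.9157) (0, 0) (15.8292, 0) (11.9351, 26.2788)]
12. shoelace: 384.7085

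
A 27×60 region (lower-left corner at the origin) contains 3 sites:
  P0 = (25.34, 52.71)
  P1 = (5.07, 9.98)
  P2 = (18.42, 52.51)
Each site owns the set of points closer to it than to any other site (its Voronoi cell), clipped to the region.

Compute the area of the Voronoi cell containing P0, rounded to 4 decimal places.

Area of P0's cell: 161.1871

1. box [0,27]×[0,60]: [(0, 0) (27, 0) (27, 60) (0, 60)]
2. ⊥bis P0·P1 via (15.205,31.345): [(0, 38.5579) (27, 25.7498) (27, 60) (0, 60)]  |A|=751.8472
3. ⊥bis P0·P2 via (21.88,52.61): [(22.5959, 27.8389) (27, 25.7498) (27, 60) (21.6664, 60)]  |A|=161.1871
4. canonical 4-gon: [(22.5959, 27.8389) (27, 25.7498) (27, 60) (21.6664, 60)]
5. shoelace: 161.1871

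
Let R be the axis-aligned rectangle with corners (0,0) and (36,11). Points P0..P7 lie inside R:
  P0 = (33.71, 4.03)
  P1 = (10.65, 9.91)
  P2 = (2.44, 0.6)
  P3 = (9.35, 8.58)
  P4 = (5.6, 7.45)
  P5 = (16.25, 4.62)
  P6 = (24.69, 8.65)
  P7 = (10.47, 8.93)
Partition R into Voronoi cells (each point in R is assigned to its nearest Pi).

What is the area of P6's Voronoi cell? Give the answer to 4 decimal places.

Area of P6's cell: 85.3359

1. box [0,36]×[0,11]: [(0, 0) (36, 0) (36, 11) (0, 11)]
2. ⊥bis P6·P0 via (29.2,6.34): [(0, 0) (25.9527, 0) (31.5868, 11) (0, 11)]  |A|=316.4673
3. ⊥bis P6·P1 via (17.67,9.28): [(16.8372, 0) (25.9527, 0) (31.5868, 11) (17.8244, 11)]  |A|=125.8289
4. ⊥bis P6·P2 via (13.565,4.625): [(16.8372, 0) (25.9527, 0) (31.5868, 11) (17.8244, 11)]  |A|=125.8289
5. ⊥bis P6·P3 via (17.02,8.615): [(17.0486, 2.3554) (17.0593, 0) (25.9527, 0) (31.5868, 11) (17.8244, 11)]  |A|=125.5672
6. ⊥bis P6·P4 via (15.145,8.05): [(17.0486, 2.3554) (17.0593, 0) (25.9527, 0) (31.5868, 11) (17.8244, 11)]  |A|=125.5672
7. ⊥bis P6·P5 via (20.47,6.635): [(23.6381, 0) (25.9527, 0) (31.5868, 11) (18.3858, 11)]  |A|=85.3359
8. ⊥bis P6·P7 via (17.58,8.79): [(23.6381, 0) (25.9527, 0) (31.5868, 11) (18.3858, 11)]  |A|=85.3359
9. canonical 4-gon: [(23.6381, 0) (25.9527, 0) (31.5868, 11) (18.3858, 11)]
10. shoelace: 85.3359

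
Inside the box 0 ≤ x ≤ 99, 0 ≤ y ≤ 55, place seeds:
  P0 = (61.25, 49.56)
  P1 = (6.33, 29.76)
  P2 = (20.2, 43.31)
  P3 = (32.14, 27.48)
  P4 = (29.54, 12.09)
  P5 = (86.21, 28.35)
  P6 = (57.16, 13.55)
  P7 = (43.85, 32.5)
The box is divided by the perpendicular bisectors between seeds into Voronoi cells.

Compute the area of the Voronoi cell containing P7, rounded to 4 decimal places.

Area of P7's cell: 507.3213

1. box [0,99]×[0,55]: [(0, 0) (99, 0) (99, 55) (0, 55)]
2. ⊥bis P7·P0 via (52.55,41.03): [(0, 0) (92.7783, 0) (38.853, 55) (0, 55)]  |A|=3619.8591
3. ⊥bis P7·P1 via (25.09,31.13): [(27.3634, 0) (92.7783, 0) (38.853, 55) (23.3468, 55)]  |A|=2225.3292
4. ⊥bis P7·P2 via (32.025,37.905): [(25.6188, 23.8895) (27.3634, 0) (92.7783, 0) (39.5254, 54.3142)]  |A|=1969.13
5. ⊥bis P7·P3 via (37.995,29.99): [(33.3547, 40.8142) (50.8515, 0) (92.7783, 0) (39.5254, 54.3142)]  |A|=1382.6371
6. ⊥bis P7·P4 via (36.695,22.295): [(33.3547, 40.8142) (43.27, 17.6851) (68.4938, 0) (92.7783, 0) (39.5254, 54.3142)]  |A|=1226.6346
7. ⊥bis P7·P5 via (65.03,30.425): [(33.3547, 40.8142) (43.27, 17.6851) (62.4635, 4.228) (64.8408, 28.4942) (39.5254, 54.3142)]  |A|=802.4593
8. ⊥bis P7·P6 via (50.505,23.025): [(33.3547, 40.8142) (43.1849, 17.8836) (62.17, 31.2182) (39.5254, 54.3142)]  |A|=507.3213
9. canonical 4-gon: [(33.3547, 40.8142) (43.1849, 17.8836) (62.17, 31.2182) (39.5254, 54.3142)]
10. shoelace: 507.3213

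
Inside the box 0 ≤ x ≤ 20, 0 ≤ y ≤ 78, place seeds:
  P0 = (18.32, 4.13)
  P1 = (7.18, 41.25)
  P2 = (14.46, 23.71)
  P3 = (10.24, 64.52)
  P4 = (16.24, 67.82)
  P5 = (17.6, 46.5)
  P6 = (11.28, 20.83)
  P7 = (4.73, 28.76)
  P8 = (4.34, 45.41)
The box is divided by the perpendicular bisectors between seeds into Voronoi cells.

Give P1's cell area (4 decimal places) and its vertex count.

Area of P1's cell: 128.1807 (5 vertices)

1. box [0,20]×[0,78]: [(0, 0) (20, 0) (20, 78) (0, 78)]
2. ⊥bis P1·P0 via (12.75,22.69): [(0, 18.8636) (20, 24.8658) (20, 78) (0, 78)]  |A|=1122.7059
3. ⊥bis P1·P2 via (10.82,32.48): [(0, 27.9891) (20, 36.2902) (20, 78) (0, 78)]  |A|=917.2068
4. ⊥bis P1·P3 via (8.71,52.885): [(0, 54.0304) (0, 27.9891) (20, 36.2902) (20, 51.4004)]  |A|=411.5141
5. ⊥bis P1·P4 via (11.71,54.535): [(0, 54.0304) (0, 27.9891) (20, 36.2902) (20, 51.4004)]  |A|=411.5141
6. ⊥bis P1·P5 via (12.39,43.875): [(7.7894, 53.0061) (0, 54.0304) (0, 27.9891) (16.8668, 34.9897)]  |A|=285.1348
7. ⊥bis P1·P6 via (9.23,31.04): [(7.7894, 53.0061) (0, 54.0304) (0, 29.1868) (5.5894, 30.309) (16.8668, 34.9897)]  |A|=281.7879
8. ⊥bis P1·P7 via (5.955,35.005): [(7.7894, 53.0061) (0, 54.0304) (0, 36.1731) (13.3898, 33.5466) (16.8668, 34.9897)]  |A|=230.3439
9. ⊥bis P1·P8 via (5.76,43.33): [(10.8975, 46.8373) (0, 39.3977) (0, 36.1731) (13.3898, 33.5466) (16.8668, 34.9897)]  |A|=128.1807
10. canonical 5-gon: [(10.8975, 46.8373) (0, 39.3977) (0, 36.1731) (13.3898, 33.5466) (16.8668, 34.9897)]
11. shoelace: 128.1807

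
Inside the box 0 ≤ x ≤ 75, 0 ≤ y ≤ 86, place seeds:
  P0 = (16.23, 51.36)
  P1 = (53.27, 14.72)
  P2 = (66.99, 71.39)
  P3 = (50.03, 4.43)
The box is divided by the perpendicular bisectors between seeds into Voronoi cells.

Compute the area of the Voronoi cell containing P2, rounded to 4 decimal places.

1. box [0,75]×[0,86]: [(0, 0) (75, 0) (75, 86) (0, 86)]
2. ⊥bis P2·P0 via (41.61,61.375): [(65.8287, 0) (75, 0) (75, 86) (31.8929, 86)]  |A|=2247.9701
3. ⊥bis P2·P1 via (60.13,43.055): [(47.6465, 46.0773) (75, 39.4549) (75, 86) (31.8929, 86)]  |A|=1497.0608
4. ⊥bis P2·P3 via (58.51,37.91): [(47.6465, 46.0773) (75, 39.4549) (75, 86) (31.8929, 86)]  |A|=1497.0608
5. canonical 4-gon: [(47.6465, 46.0773) (75, 39.4549) (75, 86) (31.8929, 86)]
6. shoelace: 1497.0608

Area of P2's cell: 1497.0608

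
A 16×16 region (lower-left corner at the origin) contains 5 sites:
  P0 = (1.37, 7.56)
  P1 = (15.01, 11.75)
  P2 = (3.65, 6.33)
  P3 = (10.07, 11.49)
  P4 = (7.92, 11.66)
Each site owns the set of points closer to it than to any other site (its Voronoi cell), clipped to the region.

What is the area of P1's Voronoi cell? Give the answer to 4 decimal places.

1. box [0,16]×[0,16]: [(0, 0) (16, 0) (16, 16) (0, 16)]
2. ⊥bis P1·P0 via (8.19,9.655): [(11.1559, 0) (16, 0) (16, 16) (6.2409, 16)]  |A|=116.8257
3. ⊥bis P1·P2 via (9.33,9.04): [(6.6596, 14.637) (13.6431, 0) (16, 0) (16, 16) (6.2409, 16)]  |A|=98.623
4. ⊥bis P1·P3 via (12.54,11.62): [(13.0906, 1.1579) (13.6431, 0) (16, 0) (16, 16) (12.3095, 16)]  |A|=52.027
5. ⊥bis P1·P4 via (11.465,11.705): [(13.0906, 1.1579) (13.6431, 0) (16, 0) (16, 16) (12.3095, 16)]  |A|=52.027
6. canonical 5-gon: [(13.0906, 1.1579) (13.6431, 0) (16, 0) (16, 16) (12.3095, 16)]
7. shoelace: 52.027

Area of P1's cell: 52.0270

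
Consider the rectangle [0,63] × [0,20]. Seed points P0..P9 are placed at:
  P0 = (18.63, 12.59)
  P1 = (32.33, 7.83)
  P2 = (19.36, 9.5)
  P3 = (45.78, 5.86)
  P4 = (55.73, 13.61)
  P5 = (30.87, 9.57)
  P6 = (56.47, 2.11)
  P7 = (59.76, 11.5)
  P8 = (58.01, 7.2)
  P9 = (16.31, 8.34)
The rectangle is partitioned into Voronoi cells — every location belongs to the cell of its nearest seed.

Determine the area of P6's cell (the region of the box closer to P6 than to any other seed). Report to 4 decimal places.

1. box [0,63]×[0,20]: [(0, 0) (63, 0) (63, 20) (0, 20)]
2. ⊥bis P6·P0 via (37.55,7.35): [(35.5144, 0) (63, 0) (63, 20) (41.0535, 20)]  |A|=494.3214
3. ⊥bis P6·P1 via (44.4,4.97): [(43.2224, 0) (63, 0) (63, 20) (47.9614, 20)]  |A|=348.1627
4. ⊥bis P6·P2 via (37.915,5.805): [(43.2224, 0) (63, 0) (63, 20) (47.9614, 20)]  |A|=348.1627
5. ⊥bis P6·P3 via (51.125,3.985): [(49.7271, 0) (63, 0) (63, 20) (56.743, 20)]  |A|=195.2993
6. ⊥bis P6·P4 via (56.1,7.86): [(52.4008, 7.622) (49.7271, 0) (63, 0) (63, 8.304)]  |A|=94.5906
7. ⊥bis P6·P5 via (43.67,5.84): [(52.4008, 7.622) (49.7271, 0) (63, 0) (63, 8.304)]  |A|=94.5906
8. ⊥bis P6·P7 via (58.115,6.805): [(55.2585, 7.8058) (52.4008, 7.622) (49.7271, 0) (63, 0) (63, 5.0934)]  |A|=82.1633
9. ⊥bis P6·P8 via (57.24,4.655): [(51.9242, 6.2633) (49.7271, 0) (63, 0) (63, 2.9123)]  |A|=57.6941
10. ⊥bis P6·P9 via (36.39,5.225): [(51.9242, 6.2633) (49.7271, 0) (63, 0) (63, 2.9123)]  |A|=57.6941
11. canonical 4-gon: [(51.9242, 6.2633) (49.7271, 0) (63, 0) (63, 2.9123)]
12. shoelace: 57.6941

Area of P6's cell: 57.6941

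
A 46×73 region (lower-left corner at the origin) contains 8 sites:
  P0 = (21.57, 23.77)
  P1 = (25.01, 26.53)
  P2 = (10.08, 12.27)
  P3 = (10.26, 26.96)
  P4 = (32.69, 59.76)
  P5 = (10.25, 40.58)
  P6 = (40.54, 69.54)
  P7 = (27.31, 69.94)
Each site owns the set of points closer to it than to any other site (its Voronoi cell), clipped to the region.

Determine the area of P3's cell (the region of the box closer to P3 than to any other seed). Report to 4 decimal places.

Area of P3's cell: 229.6364

1. box [0,46]×[0,73]: [(0, 0) (46, 0) (46, 73) (0, 73)]
2. ⊥bis P3·P0 via (15.915,25.365): [(0, 0) (8.7608, 0) (29.3505, 73) (0, 73)]  |A|=1391.0618
3. ⊥bis P3·P1 via (17.635,26.745): [(0, 0) (8.7608, 0) (17.7884, 32.0071) (18.9835, 73) (0, 73)]  |A|=1178.5736
4. ⊥bis P3·P2 via (10.17,19.615): [(0, 19.7396) (14.279, 19.5647) (17.7884, 32.0071) (18.9835, 73) (0, 73)]  |A|=951.9419
5. ⊥bis P3·P4 via (21.475,43.36): [(0, 58.0455) (0, 19.7396) (14.279, 19.5647) (17.7884, 32.0071) (18.185, 45.6099)]  |A|=555.9888
6. ⊥bis P3·P5 via (10.255,33.77): [(0, 33.7625) (0, 19.7396) (14.279, 19.5647) (17.7884, 32.0071) (17.84, 33.7756)]  |A|=229.6364
7. ⊥bis P3·P6 via (25.4,48.25): [(0, 33.7625) (0, 19.7396) (14.279, 19.5647) (17.7884, 32.0071) (17.84, 33.7756)]  |A|=229.6364
8. ⊥bis P3·P7 via (18.785,48.45): [(0, 33.7625) (0, 19.7396) (14.279, 19.5647) (17.7884, 32.0071) (17.84, 33.7756)]  |A|=229.6364
9. canonical 5-gon: [(0, 33.7625) (0, 19.7396) (14.279, 19.5647) (17.7884, 32.0071) (17.84, 33.7756)]
10. shoelace: 229.6364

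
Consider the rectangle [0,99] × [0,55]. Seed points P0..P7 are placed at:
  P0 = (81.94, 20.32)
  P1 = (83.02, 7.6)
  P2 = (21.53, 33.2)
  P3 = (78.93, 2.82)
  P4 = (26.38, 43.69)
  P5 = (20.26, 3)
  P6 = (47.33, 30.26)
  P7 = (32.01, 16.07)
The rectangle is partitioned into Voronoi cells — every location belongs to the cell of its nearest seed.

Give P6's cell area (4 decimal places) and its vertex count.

Area of P6's cell: 1138.1650 (6 vertices)

1. box [0,99]×[0,55]: [(0, 0) (99, 0) (99, 55) (0, 55)]
2. ⊥bis P6·P0 via (64.635,25.29): [(0, 0) (57.3717, 0) (73.1677, 55) (0, 55)]  |A|=3589.8342
3. ⊥bis P6·P1 via (65.175,18.93): [(0, 0) (53.1561, 0) (60.8537, 12.1238) (73.1677, 55) (0, 55)]  |A|=3564.2797
4. ⊥bis P6·P2 via (34.43,31.73): [(30.8143, 0) (53.1561, 0) (60.8537, 12.1238) (73.1677, 55) (37.0817, 55)]  |A|=1697.141
5. ⊥bis P6·P3 via (63.13,16.54): [(30.8143, 0) (48.7674, 0) (61.6239, 14.8055) (73.1677, 55) (37.0817, 55)]  |A|=1659
6. ⊥bis P6·P4 via (36.855,36.975): [(34.6326, 33.5082) (30.8143, 0) (48.7674, 0) (61.6239, 14.8055) (73.1677, 55) (48.4099, 55)]  |A|=1537.2682
7. ⊥bis P6·P5 via (33.795,16.63): [(34.6326, 33.5082) (32.8197, 17.5985) (49.589, 0.9461) (61.6239, 14.8055) (73.1677, 55) (48.4099, 55)]  |A|=1364.5203
8. ⊥bis P6·P7 via (39.67,23.165): [(34.6326, 33.5082) (34.135, 29.1408) (54.7476, 6.8868) (61.6239, 14.8055) (73.1677, 55) (48.4099, 55)]  |A|=1138.165
9. canonical 6-gon: [(34.6326, 33.5082) (34.135, 29.1408) (54.7476, 6.8868) (61.6239, 14.8055) (73.1677, 55) (48.4099, 55)]
10. shoelace: 1138.165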